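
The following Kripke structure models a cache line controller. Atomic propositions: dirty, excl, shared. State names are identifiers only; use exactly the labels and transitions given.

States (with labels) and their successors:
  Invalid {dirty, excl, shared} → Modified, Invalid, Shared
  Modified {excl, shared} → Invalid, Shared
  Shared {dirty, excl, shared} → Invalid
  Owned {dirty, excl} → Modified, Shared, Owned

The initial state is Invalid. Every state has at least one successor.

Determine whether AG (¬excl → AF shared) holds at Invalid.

Yes

States satisfying ¬excl → AF shared: {Invalid, Modified, Shared, Owned}.
States satisfying AG (¬excl → AF shared): {Invalid, Modified, Shared, Owned}.
Every state reachable from Invalid satisfies ¬excl → AF shared.
Invalid ∈ Sat(AG (¬excl → AF shared)).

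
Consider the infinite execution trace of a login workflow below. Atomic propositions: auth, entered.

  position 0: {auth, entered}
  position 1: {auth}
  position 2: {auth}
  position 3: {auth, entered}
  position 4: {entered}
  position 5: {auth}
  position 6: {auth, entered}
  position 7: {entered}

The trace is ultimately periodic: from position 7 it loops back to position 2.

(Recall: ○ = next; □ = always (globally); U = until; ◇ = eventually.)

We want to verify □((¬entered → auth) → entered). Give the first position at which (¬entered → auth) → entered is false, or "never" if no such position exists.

Check (¬entered → auth) → entered at each position in order: 0 ✓.
At position 1 the labels are {auth}, so (¬entered → auth) → entered is false there. This is the first violation.

1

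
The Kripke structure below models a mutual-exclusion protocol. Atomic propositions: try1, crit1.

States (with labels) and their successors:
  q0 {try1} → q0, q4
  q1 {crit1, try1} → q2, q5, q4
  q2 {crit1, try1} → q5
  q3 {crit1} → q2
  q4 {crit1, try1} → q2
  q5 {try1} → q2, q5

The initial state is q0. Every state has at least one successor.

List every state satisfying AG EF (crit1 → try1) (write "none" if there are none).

States satisfying EF (crit1 → try1): {q0, q1, q2, q3, q4, q5}.
States satisfying AG EF (crit1 → try1): {q0, q1, q2, q3, q4, q5}.

{q0, q1, q2, q3, q4, q5}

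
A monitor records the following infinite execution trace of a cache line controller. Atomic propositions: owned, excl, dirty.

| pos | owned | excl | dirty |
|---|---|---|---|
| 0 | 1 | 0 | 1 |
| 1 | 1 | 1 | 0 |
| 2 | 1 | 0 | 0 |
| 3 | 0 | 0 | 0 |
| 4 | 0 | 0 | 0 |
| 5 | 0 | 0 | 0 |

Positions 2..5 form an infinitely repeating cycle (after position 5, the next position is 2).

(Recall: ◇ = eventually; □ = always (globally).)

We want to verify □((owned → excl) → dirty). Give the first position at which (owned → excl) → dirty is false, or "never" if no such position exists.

1

Check (owned → excl) → dirty at each position in order: 0 ✓.
At position 1 the labels are {excl, owned}, so (owned → excl) → dirty is false there. This is the first violation.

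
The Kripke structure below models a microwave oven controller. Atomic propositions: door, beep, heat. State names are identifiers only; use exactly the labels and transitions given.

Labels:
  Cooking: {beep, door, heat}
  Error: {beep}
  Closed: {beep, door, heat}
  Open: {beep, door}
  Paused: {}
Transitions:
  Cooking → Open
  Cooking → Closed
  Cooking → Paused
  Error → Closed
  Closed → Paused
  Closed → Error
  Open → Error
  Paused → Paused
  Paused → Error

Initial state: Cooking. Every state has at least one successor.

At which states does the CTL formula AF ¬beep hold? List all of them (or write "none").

{Paused}

States satisfying ¬beep: {Paused}.
States satisfying AF ¬beep: {Paused}.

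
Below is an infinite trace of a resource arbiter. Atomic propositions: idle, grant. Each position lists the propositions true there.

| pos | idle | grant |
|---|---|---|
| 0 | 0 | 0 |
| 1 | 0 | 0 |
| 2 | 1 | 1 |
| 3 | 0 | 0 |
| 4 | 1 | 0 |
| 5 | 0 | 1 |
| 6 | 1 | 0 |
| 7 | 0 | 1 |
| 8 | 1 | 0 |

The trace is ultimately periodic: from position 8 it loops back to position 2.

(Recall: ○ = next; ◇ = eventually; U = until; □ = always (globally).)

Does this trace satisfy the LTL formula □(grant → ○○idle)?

No

grant → ○○idle must hold at every position from 0 onward. It fails at position 5, so □(grant → ○○idle) is false.
Positions where grant holds: 2, 5, 7.
Check ○○idle at each: 2→ok, 5→fails, 7→ok.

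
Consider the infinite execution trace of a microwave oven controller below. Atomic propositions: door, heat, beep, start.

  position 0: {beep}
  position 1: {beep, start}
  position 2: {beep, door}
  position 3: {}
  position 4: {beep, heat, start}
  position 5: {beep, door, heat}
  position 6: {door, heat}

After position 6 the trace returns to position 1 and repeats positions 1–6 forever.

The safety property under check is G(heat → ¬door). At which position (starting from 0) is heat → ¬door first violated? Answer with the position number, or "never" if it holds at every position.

5

Check heat → ¬door at each position in order: 0 ✓, 1 ✓, 2 ✓, 3 ✓, 4 ✓.
At position 5 the labels are {beep, door, heat}, so heat → ¬door is false there. This is the first violation.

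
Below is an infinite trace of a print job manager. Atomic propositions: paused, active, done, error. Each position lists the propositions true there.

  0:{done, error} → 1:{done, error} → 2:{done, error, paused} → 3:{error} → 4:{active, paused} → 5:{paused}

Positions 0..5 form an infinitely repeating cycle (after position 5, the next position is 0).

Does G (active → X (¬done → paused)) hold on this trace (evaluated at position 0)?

active → X (¬done → paused) holds at every position 0..5, and those are all positions ever visited, so G (active → X (¬done → paused)) holds.
Positions where active holds: 4.
Check X (¬done → paused) at each: 4→ok.

Satisfied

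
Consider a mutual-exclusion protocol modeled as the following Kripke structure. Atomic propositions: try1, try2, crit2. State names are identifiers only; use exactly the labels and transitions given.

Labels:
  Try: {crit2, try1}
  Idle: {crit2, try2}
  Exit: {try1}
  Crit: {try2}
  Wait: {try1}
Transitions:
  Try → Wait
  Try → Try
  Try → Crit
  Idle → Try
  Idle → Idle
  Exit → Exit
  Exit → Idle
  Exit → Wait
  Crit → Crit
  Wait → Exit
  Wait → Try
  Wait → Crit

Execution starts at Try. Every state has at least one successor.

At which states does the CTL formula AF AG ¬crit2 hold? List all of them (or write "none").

{Crit}

States satisfying AG ¬crit2: {Crit}.
States satisfying AF AG ¬crit2: {Crit}.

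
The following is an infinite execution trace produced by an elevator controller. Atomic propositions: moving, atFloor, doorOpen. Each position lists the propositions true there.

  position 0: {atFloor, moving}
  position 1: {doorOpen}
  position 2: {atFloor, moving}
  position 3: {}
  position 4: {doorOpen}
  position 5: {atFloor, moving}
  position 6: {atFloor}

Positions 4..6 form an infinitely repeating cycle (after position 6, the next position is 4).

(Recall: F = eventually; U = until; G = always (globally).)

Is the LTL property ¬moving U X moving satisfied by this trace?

Does not hold

Walking from position 0: at position 0, X moving has not yet held and ¬moving fails, so ¬moving U X moving is false.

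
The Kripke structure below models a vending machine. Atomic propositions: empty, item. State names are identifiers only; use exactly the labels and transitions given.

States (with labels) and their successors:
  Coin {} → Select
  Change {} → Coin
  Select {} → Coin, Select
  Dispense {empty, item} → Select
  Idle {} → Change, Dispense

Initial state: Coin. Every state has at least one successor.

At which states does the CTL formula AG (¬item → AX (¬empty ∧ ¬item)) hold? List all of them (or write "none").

{Coin, Change, Select, Dispense}

States satisfying ¬item → AX (¬empty ∧ ¬item): {Coin, Change, Select, Dispense}.
States satisfying AG (¬item → AX (¬empty ∧ ¬item)): {Coin, Change, Select, Dispense}.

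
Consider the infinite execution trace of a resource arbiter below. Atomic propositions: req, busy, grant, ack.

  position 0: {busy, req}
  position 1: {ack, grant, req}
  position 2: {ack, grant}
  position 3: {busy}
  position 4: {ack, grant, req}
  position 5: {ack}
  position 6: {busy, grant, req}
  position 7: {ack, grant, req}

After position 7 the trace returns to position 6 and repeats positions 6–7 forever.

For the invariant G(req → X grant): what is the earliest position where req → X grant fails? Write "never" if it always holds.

4

Check req → X grant at each position in order: 0 ✓, 1 ✓, 2 ✓, 3 ✓.
At position 4 the labels are {ack, grant, req} and the next position 5 has {ack}, so req → X grant is false there. This is the first violation.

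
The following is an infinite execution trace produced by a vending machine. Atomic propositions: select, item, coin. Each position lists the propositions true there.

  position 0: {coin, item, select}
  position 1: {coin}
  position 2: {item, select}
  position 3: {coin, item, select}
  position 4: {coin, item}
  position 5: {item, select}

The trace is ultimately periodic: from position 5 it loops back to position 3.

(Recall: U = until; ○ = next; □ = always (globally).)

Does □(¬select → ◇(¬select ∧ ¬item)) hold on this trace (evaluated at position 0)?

No

¬select → ◇(¬select ∧ ¬item) must hold at every position from 0 onward. It fails at position 4, so □(¬select → ◇(¬select ∧ ¬item)) is false.
Positions where ¬select holds: 1, 4.
Check ◇(¬select ∧ ¬item) at each: 1→ok, 4→fails.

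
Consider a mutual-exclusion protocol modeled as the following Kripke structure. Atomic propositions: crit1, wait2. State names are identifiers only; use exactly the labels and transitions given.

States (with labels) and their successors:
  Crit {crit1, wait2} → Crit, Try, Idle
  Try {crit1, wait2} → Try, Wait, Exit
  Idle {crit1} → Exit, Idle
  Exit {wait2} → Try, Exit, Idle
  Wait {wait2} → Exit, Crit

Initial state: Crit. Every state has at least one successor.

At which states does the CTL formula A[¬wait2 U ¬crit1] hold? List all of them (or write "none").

{Exit, Wait}

States satisfying ¬wait2: {Idle}.
States satisfying ¬crit1: {Exit, Wait}.
States satisfying A[¬wait2 U ¬crit1]: {Exit, Wait}.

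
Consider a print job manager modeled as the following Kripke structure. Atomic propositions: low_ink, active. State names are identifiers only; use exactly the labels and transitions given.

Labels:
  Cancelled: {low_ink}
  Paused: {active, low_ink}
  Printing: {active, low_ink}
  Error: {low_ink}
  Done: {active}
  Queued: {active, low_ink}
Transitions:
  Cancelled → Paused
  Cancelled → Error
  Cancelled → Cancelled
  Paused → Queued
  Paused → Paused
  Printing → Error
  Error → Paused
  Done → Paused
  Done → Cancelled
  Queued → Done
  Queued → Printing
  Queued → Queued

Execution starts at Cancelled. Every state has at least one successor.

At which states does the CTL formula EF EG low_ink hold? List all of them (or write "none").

{Cancelled, Paused, Printing, Error, Done, Queued}

States satisfying EG low_ink: {Cancelled, Paused, Printing, Error, Queued}.
States satisfying EF EG low_ink: {Cancelled, Paused, Printing, Error, Done, Queued}.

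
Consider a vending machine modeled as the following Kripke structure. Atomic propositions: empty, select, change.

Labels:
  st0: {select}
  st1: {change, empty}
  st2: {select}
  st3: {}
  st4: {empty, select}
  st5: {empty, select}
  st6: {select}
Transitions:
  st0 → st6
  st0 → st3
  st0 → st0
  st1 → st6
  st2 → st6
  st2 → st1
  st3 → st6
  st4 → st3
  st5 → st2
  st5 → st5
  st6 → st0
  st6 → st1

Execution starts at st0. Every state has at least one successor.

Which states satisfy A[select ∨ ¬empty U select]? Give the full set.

{st0, st2, st3, st4, st5, st6}

States satisfying select ∨ ¬empty: {st0, st2, st3, st4, st5, st6}.
States satisfying select: {st0, st2, st4, st5, st6}.
States satisfying A[select ∨ ¬empty U select]: {st0, st2, st3, st4, st5, st6}.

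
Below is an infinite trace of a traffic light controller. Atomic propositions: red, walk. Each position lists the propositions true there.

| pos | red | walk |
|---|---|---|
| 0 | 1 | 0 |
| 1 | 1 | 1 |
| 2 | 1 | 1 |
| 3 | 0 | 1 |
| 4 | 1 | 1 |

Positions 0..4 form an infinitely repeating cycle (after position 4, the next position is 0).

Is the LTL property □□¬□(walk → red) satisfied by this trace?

□¬□(walk → red) holds at every position 0..4, and those are all positions ever visited, so □□¬□(walk → red) holds.

Satisfied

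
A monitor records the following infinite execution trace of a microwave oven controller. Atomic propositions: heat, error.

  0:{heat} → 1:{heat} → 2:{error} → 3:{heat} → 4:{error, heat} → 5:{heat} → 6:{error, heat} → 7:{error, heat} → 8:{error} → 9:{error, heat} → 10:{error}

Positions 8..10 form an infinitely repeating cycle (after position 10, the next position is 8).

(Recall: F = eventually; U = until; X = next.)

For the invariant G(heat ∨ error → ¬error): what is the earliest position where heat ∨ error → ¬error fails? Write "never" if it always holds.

2

Check heat ∨ error → ¬error at each position in order: 0 ✓, 1 ✓.
At position 2 the labels are {error}, so heat ∨ error → ¬error is false there. This is the first violation.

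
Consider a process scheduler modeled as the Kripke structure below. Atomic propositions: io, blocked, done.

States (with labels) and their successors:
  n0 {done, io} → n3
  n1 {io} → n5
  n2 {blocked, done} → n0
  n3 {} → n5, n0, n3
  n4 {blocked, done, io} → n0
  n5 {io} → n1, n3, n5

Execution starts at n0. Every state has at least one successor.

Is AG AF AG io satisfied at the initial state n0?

States satisfying AF AG io: ∅.
States satisfying AG AF AG io: ∅.
n0 is reachable from n0 and violates AF AG io, so AG fails at n0.
n0 ∉ Sat(AG AF AG io).

Does not hold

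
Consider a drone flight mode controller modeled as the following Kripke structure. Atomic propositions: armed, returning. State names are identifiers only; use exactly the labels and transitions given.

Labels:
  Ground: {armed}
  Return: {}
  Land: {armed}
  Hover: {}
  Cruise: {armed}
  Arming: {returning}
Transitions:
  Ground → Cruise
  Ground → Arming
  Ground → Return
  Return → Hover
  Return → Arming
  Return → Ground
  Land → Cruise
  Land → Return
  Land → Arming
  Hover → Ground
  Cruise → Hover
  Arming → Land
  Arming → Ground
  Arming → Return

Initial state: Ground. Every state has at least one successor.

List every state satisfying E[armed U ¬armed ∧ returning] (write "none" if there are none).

{Ground, Land, Arming}

States satisfying armed: {Ground, Land, Cruise}.
States satisfying ¬armed ∧ returning: {Arming}.
States satisfying E[armed U ¬armed ∧ returning]: {Ground, Land, Arming}.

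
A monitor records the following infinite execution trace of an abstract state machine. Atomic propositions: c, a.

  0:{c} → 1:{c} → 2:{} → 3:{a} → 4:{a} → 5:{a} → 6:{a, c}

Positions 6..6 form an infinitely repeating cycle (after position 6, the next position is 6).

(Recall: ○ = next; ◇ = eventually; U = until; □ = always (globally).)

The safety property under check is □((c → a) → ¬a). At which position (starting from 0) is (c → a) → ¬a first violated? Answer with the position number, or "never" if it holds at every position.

Check (c → a) → ¬a at each position in order: 0 ✓, 1 ✓, 2 ✓.
At position 3 the labels are {a}, so (c → a) → ¬a is false there. This is the first violation.

3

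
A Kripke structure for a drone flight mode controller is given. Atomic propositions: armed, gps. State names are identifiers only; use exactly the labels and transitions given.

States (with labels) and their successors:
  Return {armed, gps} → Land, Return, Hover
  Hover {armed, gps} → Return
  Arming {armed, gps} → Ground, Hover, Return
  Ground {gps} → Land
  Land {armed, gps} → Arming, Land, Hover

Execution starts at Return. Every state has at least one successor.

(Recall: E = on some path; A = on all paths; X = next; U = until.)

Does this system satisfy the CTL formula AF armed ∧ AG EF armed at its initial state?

States satisfying armed: {Return, Hover, Arming, Land}.
States satisfying AF armed: {Return, Hover, Arming, Ground, Land}.
States satisfying EF armed: {Return, Hover, Arming, Ground, Land}.
States satisfying AG EF armed: {Return, Hover, Arming, Ground, Land}.
States satisfying AF armed ∧ AG EF armed: {Return, Hover, Arming, Ground, Land}.
Return ∈ Sat(AF armed ∧ AG EF armed).

Holds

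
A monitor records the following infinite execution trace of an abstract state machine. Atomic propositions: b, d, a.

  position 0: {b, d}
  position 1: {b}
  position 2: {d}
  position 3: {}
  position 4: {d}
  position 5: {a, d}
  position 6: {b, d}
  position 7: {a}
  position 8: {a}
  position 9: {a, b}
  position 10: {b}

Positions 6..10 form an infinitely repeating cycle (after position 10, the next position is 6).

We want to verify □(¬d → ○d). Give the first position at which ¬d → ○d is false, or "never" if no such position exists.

Check ¬d → ○d at each position in order: 0 ✓, 1 ✓, 2 ✓, 3 ✓, 4 ✓, 5 ✓, 6 ✓.
At position 7 the labels are {a} and the next position 8 has {a}, so ¬d → ○d is false there. This is the first violation.

7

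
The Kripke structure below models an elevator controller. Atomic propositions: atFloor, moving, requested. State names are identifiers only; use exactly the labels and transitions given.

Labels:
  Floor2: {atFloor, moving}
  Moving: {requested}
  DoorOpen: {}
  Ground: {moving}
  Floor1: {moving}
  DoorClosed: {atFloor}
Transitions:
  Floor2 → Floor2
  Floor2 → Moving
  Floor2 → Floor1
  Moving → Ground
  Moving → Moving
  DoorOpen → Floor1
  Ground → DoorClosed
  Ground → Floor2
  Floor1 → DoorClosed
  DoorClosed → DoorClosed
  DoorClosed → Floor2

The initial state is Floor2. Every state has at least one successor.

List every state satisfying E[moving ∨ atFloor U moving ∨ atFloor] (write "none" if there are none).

States satisfying moving ∨ atFloor: {Floor2, Ground, Floor1, DoorClosed}.
States satisfying E[moving ∨ atFloor U moving ∨ atFloor]: {Floor2, Ground, Floor1, DoorClosed}.

{Floor2, Ground, Floor1, DoorClosed}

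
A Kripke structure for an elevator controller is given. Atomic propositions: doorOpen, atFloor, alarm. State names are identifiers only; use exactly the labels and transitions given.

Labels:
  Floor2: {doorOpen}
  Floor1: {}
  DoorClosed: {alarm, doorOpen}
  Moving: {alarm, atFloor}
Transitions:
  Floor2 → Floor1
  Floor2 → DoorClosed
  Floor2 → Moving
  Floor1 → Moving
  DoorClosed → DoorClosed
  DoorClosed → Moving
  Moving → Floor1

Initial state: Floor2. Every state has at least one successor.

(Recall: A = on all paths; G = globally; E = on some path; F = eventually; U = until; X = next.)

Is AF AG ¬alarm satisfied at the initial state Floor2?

Violated

States satisfying AG ¬alarm: ∅.
States satisfying AF AG ¬alarm: ∅.
There is a path from Floor2 along which AG ¬alarm never holds.
Floor2 ∉ Sat(AF AG ¬alarm).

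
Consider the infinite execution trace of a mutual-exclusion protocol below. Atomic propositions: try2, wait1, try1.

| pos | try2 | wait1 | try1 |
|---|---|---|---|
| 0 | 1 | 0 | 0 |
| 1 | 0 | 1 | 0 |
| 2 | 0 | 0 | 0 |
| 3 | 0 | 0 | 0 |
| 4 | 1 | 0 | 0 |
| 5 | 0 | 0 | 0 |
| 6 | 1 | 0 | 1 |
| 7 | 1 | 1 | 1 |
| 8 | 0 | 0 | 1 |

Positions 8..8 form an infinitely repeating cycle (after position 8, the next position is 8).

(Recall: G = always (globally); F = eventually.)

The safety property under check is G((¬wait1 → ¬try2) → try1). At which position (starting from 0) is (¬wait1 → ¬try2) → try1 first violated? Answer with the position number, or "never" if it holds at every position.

Check (¬wait1 → ¬try2) → try1 at each position in order: 0 ✓.
At position 1 the labels are {wait1}, so (¬wait1 → ¬try2) → try1 is false there. This is the first violation.

1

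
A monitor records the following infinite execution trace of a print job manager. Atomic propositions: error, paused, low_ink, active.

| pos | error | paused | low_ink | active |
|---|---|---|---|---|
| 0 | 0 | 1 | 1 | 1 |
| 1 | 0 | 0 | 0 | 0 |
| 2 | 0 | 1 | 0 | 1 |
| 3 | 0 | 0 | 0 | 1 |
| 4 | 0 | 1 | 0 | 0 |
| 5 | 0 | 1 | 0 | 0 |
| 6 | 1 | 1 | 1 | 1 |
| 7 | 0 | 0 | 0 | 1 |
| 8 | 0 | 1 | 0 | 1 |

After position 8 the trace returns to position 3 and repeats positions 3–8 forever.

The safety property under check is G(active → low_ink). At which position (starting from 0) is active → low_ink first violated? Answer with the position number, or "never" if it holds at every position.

2

Check active → low_ink at each position in order: 0 ✓, 1 ✓.
At position 2 the labels are {active, paused}, so active → low_ink is false there. This is the first violation.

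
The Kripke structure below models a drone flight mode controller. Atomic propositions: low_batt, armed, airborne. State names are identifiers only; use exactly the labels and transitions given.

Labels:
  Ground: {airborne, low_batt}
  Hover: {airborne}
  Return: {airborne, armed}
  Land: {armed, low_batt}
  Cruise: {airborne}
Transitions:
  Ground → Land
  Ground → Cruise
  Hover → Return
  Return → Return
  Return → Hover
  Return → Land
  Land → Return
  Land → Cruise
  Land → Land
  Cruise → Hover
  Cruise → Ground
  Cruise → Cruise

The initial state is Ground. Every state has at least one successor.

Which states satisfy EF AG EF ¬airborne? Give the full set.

{Ground, Hover, Return, Land, Cruise}

States satisfying AG EF ¬airborne: {Ground, Hover, Return, Land, Cruise}.
States satisfying EF AG EF ¬airborne: {Ground, Hover, Return, Land, Cruise}.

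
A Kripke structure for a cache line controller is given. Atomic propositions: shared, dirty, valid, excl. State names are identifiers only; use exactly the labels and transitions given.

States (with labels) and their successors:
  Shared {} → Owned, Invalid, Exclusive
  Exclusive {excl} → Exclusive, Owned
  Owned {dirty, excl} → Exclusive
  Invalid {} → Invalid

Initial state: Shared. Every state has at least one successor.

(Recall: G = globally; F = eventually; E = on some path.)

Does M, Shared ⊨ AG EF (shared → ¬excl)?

Holds

States satisfying EF (shared → ¬excl): {Shared, Exclusive, Owned, Invalid}.
States satisfying AG EF (shared → ¬excl): {Shared, Exclusive, Owned, Invalid}.
Every state reachable from Shared satisfies EF (shared → ¬excl).
Shared ∈ Sat(AG EF (shared → ¬excl)).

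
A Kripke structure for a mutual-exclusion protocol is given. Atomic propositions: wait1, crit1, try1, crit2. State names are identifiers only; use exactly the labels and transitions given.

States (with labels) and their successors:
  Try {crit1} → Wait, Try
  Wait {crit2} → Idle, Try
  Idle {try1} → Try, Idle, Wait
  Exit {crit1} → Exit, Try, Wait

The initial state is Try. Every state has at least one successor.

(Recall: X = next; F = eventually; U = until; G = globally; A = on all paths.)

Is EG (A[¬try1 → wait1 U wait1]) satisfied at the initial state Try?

States satisfying A[¬try1 → wait1 U wait1]: ∅.
States satisfying EG (A[¬try1 → wait1 U wait1]): ∅.
No suitable path/successor from Try witnesses the formula.
Try ∉ Sat(EG (A[¬try1 → wait1 U wait1])).

No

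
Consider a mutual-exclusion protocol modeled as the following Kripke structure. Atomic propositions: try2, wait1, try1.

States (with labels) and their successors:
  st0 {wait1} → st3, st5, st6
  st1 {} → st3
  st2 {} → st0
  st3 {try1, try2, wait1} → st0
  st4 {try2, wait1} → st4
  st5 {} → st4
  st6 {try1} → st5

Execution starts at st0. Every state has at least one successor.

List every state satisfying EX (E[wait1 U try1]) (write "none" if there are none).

States satisfying E[wait1 U try1]: {st0, st3, st6}.
States satisfying EX (E[wait1 U try1]): {st0, st1, st2, st3}.

{st0, st1, st2, st3}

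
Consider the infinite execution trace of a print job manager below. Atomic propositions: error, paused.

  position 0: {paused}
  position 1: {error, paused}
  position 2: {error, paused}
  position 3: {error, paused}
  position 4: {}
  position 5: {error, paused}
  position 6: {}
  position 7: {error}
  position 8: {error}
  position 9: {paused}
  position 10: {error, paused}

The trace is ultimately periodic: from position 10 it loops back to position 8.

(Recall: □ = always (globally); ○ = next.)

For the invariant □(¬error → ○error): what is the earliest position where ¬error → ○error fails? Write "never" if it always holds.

never

¬error → ○error holds at every position 0..10, and those are all the positions the trace ever visits, so the invariant □(¬error → ○error) is never violated.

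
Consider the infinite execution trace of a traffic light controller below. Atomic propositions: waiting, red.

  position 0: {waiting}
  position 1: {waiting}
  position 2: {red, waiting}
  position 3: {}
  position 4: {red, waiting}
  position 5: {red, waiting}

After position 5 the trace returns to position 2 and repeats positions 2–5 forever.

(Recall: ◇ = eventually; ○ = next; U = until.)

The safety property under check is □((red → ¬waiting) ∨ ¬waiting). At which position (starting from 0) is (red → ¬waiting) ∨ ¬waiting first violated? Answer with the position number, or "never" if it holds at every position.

2

Check (red → ¬waiting) ∨ ¬waiting at each position in order: 0 ✓, 1 ✓.
At position 2 the labels are {red, waiting}, so (red → ¬waiting) ∨ ¬waiting is false there. This is the first violation.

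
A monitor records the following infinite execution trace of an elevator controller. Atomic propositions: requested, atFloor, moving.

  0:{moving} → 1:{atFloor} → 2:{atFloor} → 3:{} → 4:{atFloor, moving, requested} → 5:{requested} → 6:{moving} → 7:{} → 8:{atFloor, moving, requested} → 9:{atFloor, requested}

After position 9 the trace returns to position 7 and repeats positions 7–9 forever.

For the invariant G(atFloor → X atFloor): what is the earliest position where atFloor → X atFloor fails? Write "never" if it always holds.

Check atFloor → X atFloor at each position in order: 0 ✓, 1 ✓.
At position 2 the labels are {atFloor} and the next position 3 has {}, so atFloor → X atFloor is false there. This is the first violation.

2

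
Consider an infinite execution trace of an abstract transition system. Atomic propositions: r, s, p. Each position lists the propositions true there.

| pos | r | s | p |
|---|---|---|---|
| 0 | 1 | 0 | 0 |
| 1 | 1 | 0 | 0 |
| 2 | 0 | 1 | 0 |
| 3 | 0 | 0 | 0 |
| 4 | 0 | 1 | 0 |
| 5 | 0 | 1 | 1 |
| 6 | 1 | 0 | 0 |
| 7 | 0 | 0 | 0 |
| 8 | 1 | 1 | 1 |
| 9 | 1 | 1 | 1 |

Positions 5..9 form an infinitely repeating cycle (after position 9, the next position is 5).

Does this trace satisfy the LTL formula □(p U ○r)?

Violated

p U ○r must hold at every position from 0 onward. It fails at position 1, so □(p U ○r) is false.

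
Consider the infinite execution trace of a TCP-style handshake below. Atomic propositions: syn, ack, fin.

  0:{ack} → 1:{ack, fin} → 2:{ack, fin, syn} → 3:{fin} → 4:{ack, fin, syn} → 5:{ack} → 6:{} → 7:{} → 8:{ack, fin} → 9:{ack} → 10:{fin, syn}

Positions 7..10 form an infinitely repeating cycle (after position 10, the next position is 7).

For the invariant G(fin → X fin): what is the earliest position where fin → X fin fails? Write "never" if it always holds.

4

Check fin → X fin at each position in order: 0 ✓, 1 ✓, 2 ✓, 3 ✓.
At position 4 the labels are {ack, fin, syn} and the next position 5 has {ack}, so fin → X fin is false there. This is the first violation.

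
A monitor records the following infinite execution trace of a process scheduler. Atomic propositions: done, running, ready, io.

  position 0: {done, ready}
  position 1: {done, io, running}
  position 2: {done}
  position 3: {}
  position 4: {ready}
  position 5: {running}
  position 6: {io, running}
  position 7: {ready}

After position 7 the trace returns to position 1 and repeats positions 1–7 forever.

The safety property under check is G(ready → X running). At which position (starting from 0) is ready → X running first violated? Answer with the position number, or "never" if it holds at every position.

ready → X running holds at every position 0..7, and those are all the positions the trace ever visits, so the invariant G(ready → X running) is never violated.

never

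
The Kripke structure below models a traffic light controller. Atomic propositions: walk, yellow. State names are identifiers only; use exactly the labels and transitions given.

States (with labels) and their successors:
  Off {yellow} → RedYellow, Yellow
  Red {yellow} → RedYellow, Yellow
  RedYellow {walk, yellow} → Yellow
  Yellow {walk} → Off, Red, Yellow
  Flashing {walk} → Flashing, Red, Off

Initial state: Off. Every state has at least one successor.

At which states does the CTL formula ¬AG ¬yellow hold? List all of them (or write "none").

{Off, Red, RedYellow, Yellow, Flashing}

States satisfying ¬yellow: {Yellow, Flashing}.
States satisfying AG ¬yellow: ∅.
States satisfying ¬AG ¬yellow: {Off, Red, RedYellow, Yellow, Flashing}.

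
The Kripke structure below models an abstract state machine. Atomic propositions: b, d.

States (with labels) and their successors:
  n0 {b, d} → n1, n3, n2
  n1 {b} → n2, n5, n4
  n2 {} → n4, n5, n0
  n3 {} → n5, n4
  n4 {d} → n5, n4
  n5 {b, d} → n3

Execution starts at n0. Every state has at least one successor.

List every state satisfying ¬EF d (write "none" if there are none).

States satisfying d: {n0, n4, n5}.
States satisfying EF d: {n0, n1, n2, n3, n4, n5}.
States satisfying ¬EF d: ∅.

none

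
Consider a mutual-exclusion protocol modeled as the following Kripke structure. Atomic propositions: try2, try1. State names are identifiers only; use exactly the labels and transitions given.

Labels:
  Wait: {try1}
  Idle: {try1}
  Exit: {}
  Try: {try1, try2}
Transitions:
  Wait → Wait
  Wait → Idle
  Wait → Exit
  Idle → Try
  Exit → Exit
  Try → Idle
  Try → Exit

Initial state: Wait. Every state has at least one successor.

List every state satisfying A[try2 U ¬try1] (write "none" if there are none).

States satisfying try2: {Try}.
States satisfying ¬try1: {Exit}.
States satisfying A[try2 U ¬try1]: {Exit}.

{Exit}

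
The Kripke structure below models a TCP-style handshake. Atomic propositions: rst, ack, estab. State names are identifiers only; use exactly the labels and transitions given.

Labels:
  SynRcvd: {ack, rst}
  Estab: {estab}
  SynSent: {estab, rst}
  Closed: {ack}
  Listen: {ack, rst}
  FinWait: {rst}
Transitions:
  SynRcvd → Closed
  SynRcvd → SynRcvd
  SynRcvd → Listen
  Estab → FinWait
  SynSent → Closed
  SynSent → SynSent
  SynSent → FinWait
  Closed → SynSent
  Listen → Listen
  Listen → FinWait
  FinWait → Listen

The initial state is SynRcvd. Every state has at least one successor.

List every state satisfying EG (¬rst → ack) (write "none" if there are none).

States satisfying ¬rst → ack: {SynRcvd, SynSent, Closed, Listen, FinWait}.
States satisfying EG (¬rst → ack): {SynRcvd, SynSent, Closed, Listen, FinWait}.

{SynRcvd, SynSent, Closed, Listen, FinWait}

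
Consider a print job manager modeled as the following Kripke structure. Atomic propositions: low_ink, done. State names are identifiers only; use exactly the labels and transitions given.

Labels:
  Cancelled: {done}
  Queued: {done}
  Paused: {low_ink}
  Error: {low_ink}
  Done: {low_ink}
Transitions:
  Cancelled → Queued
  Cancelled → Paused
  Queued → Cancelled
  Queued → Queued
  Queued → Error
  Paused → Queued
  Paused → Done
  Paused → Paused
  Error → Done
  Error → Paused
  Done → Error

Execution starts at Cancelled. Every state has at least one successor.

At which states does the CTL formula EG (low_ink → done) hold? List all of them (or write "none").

States satisfying low_ink → done: {Cancelled, Queued}.
States satisfying EG (low_ink → done): {Cancelled, Queued}.

{Cancelled, Queued}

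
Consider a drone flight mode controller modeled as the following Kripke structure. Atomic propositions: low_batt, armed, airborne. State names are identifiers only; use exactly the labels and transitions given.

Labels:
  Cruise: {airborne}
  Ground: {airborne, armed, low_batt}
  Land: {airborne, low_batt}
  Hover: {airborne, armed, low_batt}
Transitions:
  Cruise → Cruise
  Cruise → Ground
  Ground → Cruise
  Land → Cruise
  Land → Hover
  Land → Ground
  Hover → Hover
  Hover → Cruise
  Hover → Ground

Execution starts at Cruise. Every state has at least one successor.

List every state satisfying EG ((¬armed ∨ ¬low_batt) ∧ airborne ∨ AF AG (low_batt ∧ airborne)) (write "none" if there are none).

{Cruise, Land}

States satisfying EG ((¬armed ∨ ¬low_batt) ∧ airborne ∨ AF AG (low_batt ∧ airborne)): {Cruise, Land}.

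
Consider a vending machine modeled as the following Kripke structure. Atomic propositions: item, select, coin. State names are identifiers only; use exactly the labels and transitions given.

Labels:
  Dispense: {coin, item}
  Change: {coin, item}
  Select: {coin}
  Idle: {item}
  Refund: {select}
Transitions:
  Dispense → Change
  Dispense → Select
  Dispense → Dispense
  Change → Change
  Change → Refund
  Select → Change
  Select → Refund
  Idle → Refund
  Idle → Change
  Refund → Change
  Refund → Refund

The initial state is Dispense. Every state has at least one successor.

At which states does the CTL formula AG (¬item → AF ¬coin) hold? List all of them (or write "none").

{Change, Idle, Refund}

States satisfying ¬item → AF ¬coin: {Dispense, Change, Idle, Refund}.
States satisfying AG (¬item → AF ¬coin): {Change, Idle, Refund}.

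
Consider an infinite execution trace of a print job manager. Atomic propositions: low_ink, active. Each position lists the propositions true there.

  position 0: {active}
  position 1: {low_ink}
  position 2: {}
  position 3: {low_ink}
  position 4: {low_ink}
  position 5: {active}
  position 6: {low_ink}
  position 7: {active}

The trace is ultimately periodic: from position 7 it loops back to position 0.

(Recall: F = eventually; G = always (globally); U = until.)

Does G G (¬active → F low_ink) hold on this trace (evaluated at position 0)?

Holds

G (¬active → F low_ink) holds at every position 0..7, and those are all positions ever visited, so G G (¬active → F low_ink) holds.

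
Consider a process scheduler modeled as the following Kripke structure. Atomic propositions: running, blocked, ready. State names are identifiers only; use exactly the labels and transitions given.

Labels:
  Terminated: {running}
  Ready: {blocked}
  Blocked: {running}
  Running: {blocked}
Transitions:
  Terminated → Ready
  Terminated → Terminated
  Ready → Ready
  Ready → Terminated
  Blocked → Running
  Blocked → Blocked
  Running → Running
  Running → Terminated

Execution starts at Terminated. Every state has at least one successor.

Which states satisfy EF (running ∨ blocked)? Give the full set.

{Terminated, Ready, Blocked, Running}

States satisfying running ∨ blocked: {Terminated, Ready, Blocked, Running}.
States satisfying EF (running ∨ blocked): {Terminated, Ready, Blocked, Running}.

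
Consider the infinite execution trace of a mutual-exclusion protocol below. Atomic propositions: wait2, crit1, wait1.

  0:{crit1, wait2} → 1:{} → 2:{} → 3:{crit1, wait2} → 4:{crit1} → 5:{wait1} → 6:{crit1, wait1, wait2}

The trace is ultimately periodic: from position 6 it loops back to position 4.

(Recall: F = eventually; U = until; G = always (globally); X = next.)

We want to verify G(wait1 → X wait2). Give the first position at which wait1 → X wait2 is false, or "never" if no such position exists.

6

Check wait1 → X wait2 at each position in order: 0 ✓, 1 ✓, 2 ✓, 3 ✓, 4 ✓, 5 ✓.
At position 6 the labels are {crit1, wait1, wait2} and the next position 4 has {crit1}, so wait1 → X wait2 is false there. This is the first violation.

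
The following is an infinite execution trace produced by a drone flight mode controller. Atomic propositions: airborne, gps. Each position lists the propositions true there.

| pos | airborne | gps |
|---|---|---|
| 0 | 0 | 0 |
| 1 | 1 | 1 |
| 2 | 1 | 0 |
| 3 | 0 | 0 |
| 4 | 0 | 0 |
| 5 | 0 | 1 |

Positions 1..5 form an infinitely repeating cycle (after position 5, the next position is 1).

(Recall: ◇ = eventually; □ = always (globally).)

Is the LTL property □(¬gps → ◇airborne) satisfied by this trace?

¬gps → ◇airborne holds at every position 0..5, and those are all positions ever visited, so □(¬gps → ◇airborne) holds.
Positions where ¬gps holds: 0, 2, 3, 4.
Check ◇airborne at each: 0→ok, 2→ok, 3→ok, 4→ok.

Satisfied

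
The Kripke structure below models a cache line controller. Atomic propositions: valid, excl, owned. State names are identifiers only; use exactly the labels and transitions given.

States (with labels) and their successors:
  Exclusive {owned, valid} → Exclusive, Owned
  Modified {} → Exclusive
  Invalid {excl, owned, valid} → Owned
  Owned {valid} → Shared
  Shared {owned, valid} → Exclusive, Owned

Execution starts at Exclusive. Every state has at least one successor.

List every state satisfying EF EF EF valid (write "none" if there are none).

States satisfying EF EF valid: {Exclusive, Modified, Invalid, Owned, Shared}.
States satisfying EF EF EF valid: {Exclusive, Modified, Invalid, Owned, Shared}.

{Exclusive, Modified, Invalid, Owned, Shared}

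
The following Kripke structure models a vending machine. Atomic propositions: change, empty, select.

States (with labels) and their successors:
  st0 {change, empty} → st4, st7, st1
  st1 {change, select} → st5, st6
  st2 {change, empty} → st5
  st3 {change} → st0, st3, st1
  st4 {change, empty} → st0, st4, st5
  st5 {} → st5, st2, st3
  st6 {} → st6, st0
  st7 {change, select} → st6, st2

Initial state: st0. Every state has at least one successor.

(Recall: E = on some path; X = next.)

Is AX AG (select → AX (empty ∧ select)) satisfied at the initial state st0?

Does not hold

States satisfying AG (select → AX (empty ∧ select)): ∅.
States satisfying AX AG (select → AX (empty ∧ select)): ∅.
st0 ∉ Sat(AX AG (select → AX (empty ∧ select))).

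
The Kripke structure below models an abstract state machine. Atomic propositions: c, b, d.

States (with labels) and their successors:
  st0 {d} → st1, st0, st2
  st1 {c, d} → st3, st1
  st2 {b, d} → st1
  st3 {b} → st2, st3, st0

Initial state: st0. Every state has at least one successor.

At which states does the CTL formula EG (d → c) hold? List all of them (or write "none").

States satisfying d → c: {st1, st3}.
States satisfying EG (d → c): {st1, st3}.

{st1, st3}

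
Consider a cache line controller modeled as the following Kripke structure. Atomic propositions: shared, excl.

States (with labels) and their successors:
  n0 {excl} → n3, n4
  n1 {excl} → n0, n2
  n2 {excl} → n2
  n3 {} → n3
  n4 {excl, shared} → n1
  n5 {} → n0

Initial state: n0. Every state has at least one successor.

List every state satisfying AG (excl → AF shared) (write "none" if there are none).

States satisfying excl → AF shared: {n3, n4, n5}.
States satisfying AG (excl → AF shared): {n3}.

{n3}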